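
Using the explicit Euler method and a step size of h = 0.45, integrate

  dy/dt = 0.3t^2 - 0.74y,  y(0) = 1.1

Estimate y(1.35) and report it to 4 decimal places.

0.4540

Euler: y_{n+1} = y_n + h·f(t_n, y_n).
t=0.000000, y=1.100000: f=-0.814000 → y ← 1.100000 + 0.45·(-0.814000) = 0.733700
t=0.450000, y=0.733700: f=-0.482188 → y ← 0.733700 + 0.45·(-0.482188) = 0.516715
t=0.900000, y=0.516715: f=-0.139369 → y ← 0.516715 + 0.45·(-0.139369) = 0.453999
y(1.35) ≈ 0.4540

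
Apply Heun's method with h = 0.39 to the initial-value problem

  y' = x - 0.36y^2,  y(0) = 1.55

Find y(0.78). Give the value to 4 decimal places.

1.3441

Heun: k1 = f(x_n, y_n); k2 = f(x_n + h, y_n + h·k1); y_{n+1} = y_n + (h/2)·(k1 + k2).
x=0.000000, y=1.550000:
  k1 = f(0.000000, 1.550000) = -0.864900
  k2 = f(0.390000, 1.212689) = -0.139421
  y ← 1.550000 + (0.39/2)·(-0.864900 + (-0.139421)) = 1.354157
x=0.390000, y=1.354157:
  k1 = f(0.390000, 1.354157) = -0.270147
  k2 = f(0.780000, 1.248800) = 0.218580
  y ← 1.354157 + (0.39/2)·(-0.270147 + 0.218580) = 1.344102
y(0.78) ≈ 1.3441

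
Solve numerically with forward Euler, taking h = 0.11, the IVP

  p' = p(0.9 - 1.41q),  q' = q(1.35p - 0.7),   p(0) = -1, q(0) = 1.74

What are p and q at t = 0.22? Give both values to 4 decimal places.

-0.7379, 1.0779

Euler on (p,q): p_{n+1} = p_n + h·p', q_{n+1} = q_n + h·q'.
0.000000: (-1.000000, 1.740000); f=(1.553400, -3.567000) → (-0.829126, 1.347630)
0.110000: (-0.829126, 1.347630); f=(0.829257, -2.451770) → (-0.737908, 1.077935)
(p(0.22), q(0.22)) ≈ (-0.7379, 1.0779)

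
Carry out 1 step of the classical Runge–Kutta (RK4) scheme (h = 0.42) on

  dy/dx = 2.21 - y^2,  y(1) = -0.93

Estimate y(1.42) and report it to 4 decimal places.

RK4: k1 = f(x_n, y_n); k2 = f(x_n + h/2, y_n + (h/2)·k1); k3 = f(x_n + h/2, y_n + (h/2)·k2); k4 = f(x_n + h, y_n + h·k3); y_{n+1} = y_n + (h/6)·(k1 + 2k2 + 2k3 + k4).
x=1.000000, y=-0.930000:
  k1 = f(1.000000, -0.930000) = 1.345100
  k2 = f(1.210000, -0.647529) = 1.790706
  k3 = f(1.210000, -0.553952) = 1.903138
  k4 = f(1.420000, -0.130682) = 2.192922
  y ← -0.930000 + (0.42/6)·(k1 + 2k2 + 2k3 + k4) = -0.165200
y(1.42) ≈ -0.1652

-0.1652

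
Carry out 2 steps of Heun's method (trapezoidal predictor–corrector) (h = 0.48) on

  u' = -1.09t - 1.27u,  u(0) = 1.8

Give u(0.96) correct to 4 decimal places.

0.2251

Heun: k1 = f(t_n, u_n); k2 = f(t_n + h, u_n + h·k1); u_{n+1} = u_n + (h/2)·(k1 + k2).
t=0.000000, u=1.800000:
  k1 = f(0.000000, 1.800000) = -2.286000
  k2 = f(0.480000, 0.702720) = -1.415654
  u ← 1.800000 + (0.48/2)·(-2.286000 + (-1.415654)) = 0.911603
t=0.480000, u=0.911603:
  k1 = f(0.480000, 0.911603) = -1.680936
  k2 = f(0.960000, 0.104754) = -1.179437
  u ← 0.911603 + (0.48/2)·(-1.680936 + (-1.179437)) = 0.225113
u(0.96) ≈ 0.2251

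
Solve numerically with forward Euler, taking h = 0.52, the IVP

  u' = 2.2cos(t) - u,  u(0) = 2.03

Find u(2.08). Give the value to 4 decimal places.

Euler: u_{n+1} = u_n + h·f(t_n, u_n).
t=0.000000, u=2.030000: f=0.170000 → u ← 2.030000 + 0.52·0.170000 = 2.118400
t=0.520000, u=2.118400: f=-0.209198 → u ← 2.118400 + 0.52·(-0.209198) = 2.009617
t=1.040000, u=2.009617: f=-0.895933 → u ← 2.009617 + 0.52·(-0.895933) = 1.543732
t=1.560000, u=1.543732: f=-1.519981 → u ← 1.543732 + 0.52·(-1.519981) = 0.753342
u(2.08) ≈ 0.7533

0.7533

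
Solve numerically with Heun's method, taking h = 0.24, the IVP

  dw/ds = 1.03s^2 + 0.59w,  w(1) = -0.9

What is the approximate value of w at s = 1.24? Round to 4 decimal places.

Heun: k1 = f(s_n, w_n); k2 = f(s_n + h, w_n + h·k1); w_{n+1} = w_n + (h/2)·(k1 + k2).
s=1.000000, w=-0.900000:
  k1 = f(1.000000, -0.900000) = 0.499000
  k2 = f(1.240000, -0.780240) = 1.123386
  w ← -0.900000 + (0.24/2)·(0.499000 + 1.123386) = -0.705314
w(1.24) ≈ -0.7053

-0.7053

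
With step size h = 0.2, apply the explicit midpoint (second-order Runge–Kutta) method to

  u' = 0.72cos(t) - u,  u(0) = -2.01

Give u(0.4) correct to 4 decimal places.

-1.1224

Midpoint: k1 = f(t_n, u_n); k2 = f(t_n + h/2, u_n + (h/2)·k1); u_{n+1} = u_n + h·k2.
t=0.000000, u=-2.010000:
  k1 = f(0.000000, -2.010000) = 2.730000
  k2 = f(0.100000, -1.737000) = 2.453403
  u ← -2.010000 + 0.2·2.453403 = -1.519319
t=0.200000, u=-1.519319:
  k1 = f(0.200000, -1.519319) = 2.224967
  k2 = f(0.300000, -1.296823) = 1.984665
  u ← -1.519319 + 0.2·1.984665 = -1.122386
u(0.4) ≈ -1.1224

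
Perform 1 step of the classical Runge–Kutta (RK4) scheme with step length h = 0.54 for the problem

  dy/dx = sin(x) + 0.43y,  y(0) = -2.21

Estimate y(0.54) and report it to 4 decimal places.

RK4: k1 = f(x_n, y_n); k2 = f(x_n + h/2, y_n + (h/2)·k1); k3 = f(x_n + h/2, y_n + (h/2)·k2); k4 = f(x_n + h, y_n + h·k3); y_{n+1} = y_n + (h/6)·(k1 + 2k2 + 2k3 + k4).
x=0.000000, y=-2.210000:
  k1 = f(0.000000, -2.210000) = -0.950300
  k2 = f(0.270000, -2.466581) = -0.793898
  k3 = f(0.270000, -2.424353) = -0.775740
  k4 = f(0.540000, -2.628900) = -0.616291
  y ← -2.210000 + (0.54/6)·(k1 + 2k2 + 2k3 + k4) = -2.633528
y(0.54) ≈ -2.6335

-2.6335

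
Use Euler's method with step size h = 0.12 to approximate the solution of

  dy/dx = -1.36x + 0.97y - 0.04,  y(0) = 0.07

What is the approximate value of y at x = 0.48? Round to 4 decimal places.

Euler: y_{n+1} = y_n + h·f(x_n, y_n).
x=0.000000, y=0.070000: f=0.027900 → y ← 0.070000 + 0.12·0.027900 = 0.073348
x=0.120000, y=0.073348: f=-0.132052 → y ← 0.073348 + 0.12·(-0.132052) = 0.057502
x=0.240000, y=0.057502: f=-0.310623 → y ← 0.057502 + 0.12·(-0.310623) = 0.020227
x=0.360000, y=0.020227: f=-0.509980 → y ← 0.020227 + 0.12·(-0.509980) = -0.040971
y(0.48) ≈ -0.0410

-0.0410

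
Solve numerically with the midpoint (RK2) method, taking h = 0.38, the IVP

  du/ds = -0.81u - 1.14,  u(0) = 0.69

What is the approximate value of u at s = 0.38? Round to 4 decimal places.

0.1438

Midpoint: k1 = f(s_n, u_n); k2 = f(s_n + h/2, u_n + (h/2)·k1); u_{n+1} = u_n + h·k2.
s=0.000000, u=0.690000:
  k1 = f(0.000000, 0.690000) = -1.698900
  k2 = f(0.190000, 0.367209) = -1.437439
  u ← 0.690000 + 0.38·(-1.437439) = 0.143773
u(0.38) ≈ 0.1438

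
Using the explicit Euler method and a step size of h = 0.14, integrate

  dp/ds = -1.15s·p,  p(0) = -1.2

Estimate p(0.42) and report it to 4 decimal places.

Euler: p_{n+1} = p_n + h·f(s_n, p_n).
s=0.000000, p=-1.200000: f=0.000000 → p ← -1.200000 + 0.14·0.000000 = -1.200000
s=0.140000, p=-1.200000: f=0.193200 → p ← -1.200000 + 0.14·0.193200 = -1.172952
s=0.280000, p=-1.172952: f=0.377691 → p ← -1.172952 + 0.14·0.377691 = -1.120075
p(0.42) ≈ -1.1201

-1.1201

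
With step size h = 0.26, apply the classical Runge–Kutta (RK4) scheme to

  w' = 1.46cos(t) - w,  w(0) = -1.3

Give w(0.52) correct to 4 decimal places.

RK4: k1 = f(t_n, w_n); k2 = f(t_n + h/2, w_n + (h/2)·k1); k3 = f(t_n + h/2, w_n + (h/2)·k2); k4 = f(t_n + h, w_n + h·k3); w_{n+1} = w_n + (h/6)·(k1 + 2k2 + 2k3 + k4).
t=0.000000, w=-1.300000:
  k1 = f(0.000000, -1.300000) = 2.760000
  k2 = f(0.130000, -0.941200) = 2.388880
  k3 = f(0.130000, -0.989446) = 2.437126
  k4 = f(0.260000, -0.666347) = 2.077277
  w ← -1.300000 + (0.26/6)·(k1 + 2k2 + 2k3 + k4) = -0.672131
t=0.260000, w=-0.672131:
  k1 = f(0.260000, -0.672131) = 2.083060
  k2 = f(0.390000, -0.401333) = 1.751700
  k3 = f(0.390000, -0.444410) = 1.794777
  k4 = f(0.520000, -0.205489) = 1.472505
  w ← -0.672131 + (0.26/6)·(k1 + 2k2 + 2k3 + k4) = -0.210695
w(0.52) ≈ -0.2107

-0.2107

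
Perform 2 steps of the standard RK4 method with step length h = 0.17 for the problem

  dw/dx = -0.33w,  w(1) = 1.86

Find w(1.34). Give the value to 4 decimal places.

RK4: k1 = f(x_n, w_n); k2 = f(x_n + h/2, w_n + (h/2)·k1); k3 = f(x_n + h/2, w_n + (h/2)·k2); k4 = f(x_n + h, w_n + h·k3); w_{n+1} = w_n + (h/6)·(k1 + 2k2 + 2k3 + k4).
x=1.000000, w=1.860000:
  k1 = f(1.000000, 1.860000) = -0.613800
  k2 = f(1.085000, 1.807827) = -0.596583
  k3 = f(1.085000, 1.809290) = -0.597066
  k4 = f(1.170000, 1.758499) = -0.580305
  w ← 1.860000 + (0.17/6)·(k1 + 2k2 + 2k3 + k4) = 1.758527
x=1.170000, w=1.758527:
  k1 = f(1.170000, 1.758527) = -0.580314
  k2 = f(1.255000, 1.709200) = -0.564036
  k3 = f(1.255000, 1.710584) = -0.564493
  k4 = f(1.340000, 1.662563) = -0.548646
  w ← 1.758527 + (0.17/6)·(k1 + 2k2 + 2k3 + k4) = 1.662590
w(1.34) ≈ 1.6626

1.6626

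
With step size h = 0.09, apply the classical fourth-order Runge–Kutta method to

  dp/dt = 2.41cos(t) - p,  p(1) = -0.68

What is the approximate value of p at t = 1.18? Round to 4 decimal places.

RK4: k1 = f(t_n, p_n); k2 = f(t_n + h/2, p_n + (h/2)·k1); k3 = f(t_n + h/2, p_n + (h/2)·k2); k4 = f(t_n + h, p_n + h·k3); p_{n+1} = p_n + (h/6)·(k1 + 2k2 + 2k3 + k4).
t=1.000000, p=-0.680000:
  k1 = f(1.000000, -0.680000) = 1.982129
  k2 = f(1.045000, -0.590804) = 1.800388
  k3 = f(1.045000, -0.598983) = 1.808566
  k4 = f(1.090000, -0.517229) = 1.631819
  p ← -0.680000 + (0.09/6)·(k1 + 2k2 + 2k3 + k4) = -0.517522
t=1.090000, p=-0.517522:
  k1 = f(1.090000, -0.517522) = 1.632112
  k2 = f(1.135000, -0.444077) = 1.461416
  k3 = f(1.135000, -0.451758) = 1.469098
  k4 = f(1.180000, -0.385303) = 1.303332
  p ← -0.517522 + (0.09/6)·(k1 + 2k2 + 2k3 + k4) = -0.385575
p(1.18) ≈ -0.3856

-0.3856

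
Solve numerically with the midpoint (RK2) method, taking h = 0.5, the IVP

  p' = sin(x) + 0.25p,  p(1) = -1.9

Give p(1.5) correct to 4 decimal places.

Midpoint: k1 = f(x_n, p_n); k2 = f(x_n + h/2, p_n + (h/2)·k1); p_{n+1} = p_n + h·k2.
x=1.000000, p=-1.900000:
  k1 = f(1.000000, -1.900000) = 0.366471
  k2 = f(1.250000, -1.808382) = 0.496889
  p ← -1.900000 + 0.5·0.496889 = -1.651555
p(1.5) ≈ -1.6516

-1.6516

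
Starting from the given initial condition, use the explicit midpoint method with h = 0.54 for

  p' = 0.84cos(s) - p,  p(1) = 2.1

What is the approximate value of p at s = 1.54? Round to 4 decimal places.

1.3404

Midpoint: k1 = f(s_n, p_n); k2 = f(s_n + h/2, p_n + (h/2)·k1); p_{n+1} = p_n + h·k2.
s=1.000000, p=2.100000:
  k1 = f(1.000000, 2.100000) = -1.646146
  k2 = f(1.270000, 1.655541) = -1.406665
  p ← 2.100000 + 0.54·(-1.406665) = 1.340401
p(1.54) ≈ 1.3404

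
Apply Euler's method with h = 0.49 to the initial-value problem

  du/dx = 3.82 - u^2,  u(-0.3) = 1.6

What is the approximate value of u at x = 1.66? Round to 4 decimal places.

Euler: u_{n+1} = u_n + h·f(x_n, u_n).
x=-0.300000, u=1.600000: f=1.260000 → u ← 1.600000 + 0.49·1.260000 = 2.217400
x=0.190000, u=2.217400: f=-1.096863 → u ← 2.217400 + 0.49·(-1.096863) = 1.679937
x=0.680000, u=1.679937: f=0.997811 → u ← 1.679937 + 0.49·0.997811 = 2.168865
x=1.170000, u=2.168865: f=-0.883973 → u ← 2.168865 + 0.49·(-0.883973) = 1.735718
u(1.66) ≈ 1.7357

1.7357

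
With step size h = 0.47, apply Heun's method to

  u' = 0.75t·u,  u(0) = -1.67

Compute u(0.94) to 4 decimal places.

-2.3074

Heun: k1 = f(t_n, u_n); k2 = f(t_n + h, u_n + h·k1); u_{n+1} = u_n + (h/2)·(k1 + k2).
t=0.000000, u=-1.670000:
  k1 = f(0.000000, -1.670000) = 0.000000
  k2 = f(0.470000, -1.670000) = -0.588675
  u ← -1.670000 + (0.47/2)·(0.000000 + (-0.588675)) = -1.808339
t=0.470000, u=-1.808339:
  k1 = f(0.470000, -1.808339) = -0.637439
  k2 = f(0.940000, -2.107935) = -1.486094
  u ← -1.808339 + (0.47/2)·(-0.637439 + (-1.486094)) = -2.307369
u(0.94) ≈ -2.3074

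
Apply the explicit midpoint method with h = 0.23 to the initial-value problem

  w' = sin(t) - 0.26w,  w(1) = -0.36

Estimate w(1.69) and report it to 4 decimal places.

0.3054

Midpoint: k1 = f(t_n, w_n); k2 = f(t_n + h/2, w_n + (h/2)·k1); w_{n+1} = w_n + h·k2.
t=1.000000, w=-0.360000:
  k1 = f(1.000000, -0.360000) = 0.935071
  k2 = f(1.115000, -0.252467) = 0.963552
  w ← -0.360000 + 0.23·0.963552 = -0.138383
t=1.230000, w=-0.138383:
  k1 = f(1.230000, -0.138383) = 0.978468
  k2 = f(1.345000, -0.025859) = 0.981340
  w ← -0.138383 + 0.23·0.981340 = 0.087325
t=1.460000, w=0.087325:
  k1 = f(1.460000, 0.087325) = 0.971164
  k2 = f(1.575000, 0.199009) = 0.948249
  w ← 0.087325 + 0.23·0.948249 = 0.305422
w(1.69) ≈ 0.3054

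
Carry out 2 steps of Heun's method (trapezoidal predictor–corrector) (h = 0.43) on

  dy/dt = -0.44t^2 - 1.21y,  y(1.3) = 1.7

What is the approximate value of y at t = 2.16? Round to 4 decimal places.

-0.1554

Heun: k1 = f(t_n, y_n); k2 = f(t_n + h, y_n + h·k1); y_{n+1} = y_n + (h/2)·(k1 + k2).
t=1.300000, y=1.700000:
  k1 = f(1.300000, 1.700000) = -2.800600
  k2 = f(1.730000, 0.495742) = -1.916724
  y ← 1.700000 + (0.43/2)·(-2.800600 + (-1.916724)) = 0.685775
t=1.730000, y=0.685775:
  k1 = f(1.730000, 0.685775) = -2.146664
  k2 = f(2.160000, -0.237290) = -1.765743
  y ← 0.685775 + (0.43/2)·(-2.146664 + (-1.765743)) = -0.155392
y(2.16) ≈ -0.1554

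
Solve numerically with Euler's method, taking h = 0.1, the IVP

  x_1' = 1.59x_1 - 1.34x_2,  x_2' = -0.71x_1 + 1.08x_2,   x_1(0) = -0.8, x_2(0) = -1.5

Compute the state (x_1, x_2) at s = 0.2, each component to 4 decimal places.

Euler on (x_1,x_2): x_1_{n+1} = x_1_n + h·x_1', x_2_{n+1} = x_2_n + h·x_2'.
0.000000: (-0.800000, -1.500000); f=(0.738000, -1.052000) → (-0.726200, -1.605200)
0.100000: (-0.726200, -1.605200); f=(0.996310, -1.218014) → (-0.626569, -1.727001)
(x_1(0.2), x_2(0.2)) ≈ (-0.6266, -1.7270)

-0.6266, -1.7270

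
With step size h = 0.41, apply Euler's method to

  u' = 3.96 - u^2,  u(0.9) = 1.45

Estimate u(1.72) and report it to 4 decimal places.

1.8298

Euler: u_{n+1} = u_n + h·f(s_n, u_n).
s=0.900000, u=1.450000: f=1.857500 → u ← 1.450000 + 0.41·1.857500 = 2.211575
s=1.310000, u=2.211575: f=-0.931064 → u ← 2.211575 + 0.41·(-0.931064) = 1.829839
u(1.72) ≈ 1.8298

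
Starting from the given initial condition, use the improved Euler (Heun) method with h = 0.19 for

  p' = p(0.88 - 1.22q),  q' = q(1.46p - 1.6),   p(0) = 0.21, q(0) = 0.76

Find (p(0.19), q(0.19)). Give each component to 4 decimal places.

0.2126, 0.5960

Heun on (p,q): k1 = f(x_n, state_n); k2 = f(x_n + h, state_n + h·k1); state_{n+1} = state_n + (h/2)·(k1 + k2).
0.000000: (0.210000, 0.760000)
  k1 = (-0.009912, -0.982984)
  predictor → (0.208117, 0.573233)
  k2 = (0.037597, -0.742996)
  → (0.212630, 0.596032)
(p(0.19), q(0.19)) ≈ (0.2126, 0.5960)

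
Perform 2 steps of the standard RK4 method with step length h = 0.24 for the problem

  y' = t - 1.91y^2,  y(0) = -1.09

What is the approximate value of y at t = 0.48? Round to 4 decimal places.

-15.0270

RK4: k1 = f(t_n, y_n); k2 = f(t_n + h/2, y_n + (h/2)·k1); k3 = f(t_n + h/2, y_n + (h/2)·k2); k4 = f(t_n + h, y_n + h·k3); y_{n+1} = y_n + (h/6)·(k1 + 2k2 + 2k3 + k4).
t=0.000000, y=-1.090000:
  k1 = f(0.000000, -1.090000) = -2.269271
  k2 = f(0.120000, -1.362313) = -3.424760
  k3 = f(0.120000, -1.500971) = -4.183067
  k4 = f(0.240000, -2.093936) = -8.134525
  y ← -1.090000 + (0.24/6)·(k1 + 2k2 + 2k3 + k4) = -2.114778
t=0.240000, y=-2.114778:
  k1 = f(0.240000, -2.114778) = -8.302066
  k2 = f(0.360000, -3.111026) = -18.125902
  k3 = f(0.360000, -4.289886) = -34.789967
  k4 = f(0.480000, -10.464370) = -208.670812
  y ← -2.114778 + (0.24/6)·(k1 + 2k2 + 2k3 + k4) = -15.026963
y(0.48) ≈ -15.0270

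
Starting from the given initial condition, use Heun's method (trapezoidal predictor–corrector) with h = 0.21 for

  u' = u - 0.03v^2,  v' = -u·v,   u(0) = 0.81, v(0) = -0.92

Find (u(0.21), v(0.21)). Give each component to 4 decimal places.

0.9929, -0.7636

Heun on (u,v): k1 = f(x_n, state_n); k2 = f(x_n + h, state_n + h·k1); state_{n+1} = state_n + (h/2)·(k1 + k2).
0.000000: (0.810000, -0.920000)
  k1 = (0.784608, 0.745200)
  predictor → (0.974768, -0.763508)
  k2 = (0.957279, 0.744243)
  → (0.992898, -0.763608)
(u(0.21), v(0.21)) ≈ (0.9929, -0.7636)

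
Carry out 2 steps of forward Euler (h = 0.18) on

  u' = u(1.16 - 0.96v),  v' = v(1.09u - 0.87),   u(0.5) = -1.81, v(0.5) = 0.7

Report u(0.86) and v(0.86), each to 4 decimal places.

-2.2638, 0.1562

Euler on (u,v): u_{n+1} = u_n + h·u', v_{n+1} = v_n + h·v'.
0.500000: (-1.810000, 0.700000); f=(-0.883280, -1.990030) → (-1.968990, 0.341795)
0.680000: (-1.968990, 0.341795); f=(-1.637958, -1.030921) → (-2.263823, 0.156229)
(u(0.86), v(0.86)) ≈ (-2.2638, 0.1562)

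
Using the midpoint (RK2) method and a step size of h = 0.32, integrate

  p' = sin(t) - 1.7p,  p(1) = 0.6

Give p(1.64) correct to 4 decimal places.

Midpoint: k1 = f(t_n, p_n); k2 = f(t_n + h/2, p_n + (h/2)·k1); p_{n+1} = p_n + h·k2.
t=1.000000, p=0.600000:
  k1 = f(1.000000, 0.600000) = -0.178529
  k2 = f(1.160000, 0.571435) = -0.054637
  p ← 0.600000 + 0.32·(-0.054637) = 0.582516
t=1.320000, p=0.582516:
  k1 = f(1.320000, 0.582516) = -0.021562
  k2 = f(1.480000, 0.579066) = 0.011468
  p ← 0.582516 + 0.32·0.011468 = 0.586186
p(1.64) ≈ 0.5862

0.5862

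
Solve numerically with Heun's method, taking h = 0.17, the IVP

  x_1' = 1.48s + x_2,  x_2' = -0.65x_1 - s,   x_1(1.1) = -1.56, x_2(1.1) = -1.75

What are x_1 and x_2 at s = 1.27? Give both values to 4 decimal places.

Heun on (x_1,x_2): k1 = f(s_n, state_n); k2 = f(s_n + h, state_n + h·k1); state_{n+1} = state_n + (h/2)·(k1 + k2).
1.100000: (-1.560000, -1.750000)
  k1 = (-0.122000, -0.086000)
  predictor → (-1.580740, -1.764620)
  k2 = (0.114980, -0.242519)
  → (-1.560597, -1.777924)
(x_1(1.27), x_2(1.27)) ≈ (-1.5606, -1.7779)

-1.5606, -1.7779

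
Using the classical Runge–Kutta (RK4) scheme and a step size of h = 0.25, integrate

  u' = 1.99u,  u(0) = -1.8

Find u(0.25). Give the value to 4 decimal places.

RK4: k1 = f(x_n, u_n); k2 = f(x_n + h/2, u_n + (h/2)·k1); k3 = f(x_n + h/2, u_n + (h/2)·k2); k4 = f(x_n + h, u_n + h·k3); u_{n+1} = u_n + (h/6)·(k1 + 2k2 + 2k3 + k4).
x=0.000000, u=-1.800000:
  k1 = f(0.000000, -1.800000) = -3.582000
  k2 = f(0.125000, -2.247750) = -4.473022
  k3 = f(0.125000, -2.359128) = -4.694664
  k4 = f(0.250000, -2.973666) = -5.917596
  u ← -1.800000 + (0.25/6)·(k1 + 2k2 + 2k3 + k4) = -2.959790
u(0.25) ≈ -2.9598

-2.9598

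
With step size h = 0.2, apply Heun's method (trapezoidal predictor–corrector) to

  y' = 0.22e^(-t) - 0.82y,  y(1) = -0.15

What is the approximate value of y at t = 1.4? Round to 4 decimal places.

Heun: k1 = f(t_n, y_n); k2 = f(t_n + h, y_n + h·k1); y_{n+1} = y_n + (h/2)·(k1 + k2).
t=1.000000, y=-0.150000:
  k1 = f(1.000000, -0.150000) = 0.203933
  k2 = f(1.200000, -0.109213) = 0.155818
  y ← -0.150000 + (0.2/2)·(0.203933 + 0.155818) = -0.114025
t=1.200000, y=-0.114025:
  k1 = f(1.200000, -0.114025) = 0.159763
  k2 = f(1.400000, -0.082072) = 0.121551
  y ← -0.114025 + (0.2/2)·(0.159763 + 0.121551) = -0.085894
y(1.4) ≈ -0.0859

-0.0859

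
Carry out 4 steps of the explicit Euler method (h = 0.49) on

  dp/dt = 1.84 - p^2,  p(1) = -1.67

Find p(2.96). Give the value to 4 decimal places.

-42.5765

Euler: p_{n+1} = p_n + h·f(t_n, p_n).
t=1.000000, p=-1.670000: f=-0.948900 → p ← -1.670000 + 0.49·(-0.948900) = -2.134961
t=1.490000, p=-2.134961: f=-2.718058 → p ← -2.134961 + 0.49·(-2.718058) = -3.466810
t=1.980000, p=-3.466810: f=-10.178769 → p ← -3.466810 + 0.49·(-10.178769) = -8.454407
t=2.470000, p=-8.454407: f=-69.636990 → p ← -8.454407 + 0.49·(-69.636990) = -42.576532
p(2.96) ≈ -42.5765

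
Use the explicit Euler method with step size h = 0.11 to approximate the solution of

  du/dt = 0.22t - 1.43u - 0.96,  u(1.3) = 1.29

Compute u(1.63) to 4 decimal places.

Euler: u_{n+1} = u_n + h·f(t_n, u_n).
t=1.300000, u=1.290000: f=-2.518700 → u ← 1.290000 + 0.11·(-2.518700) = 1.012943
t=1.410000, u=1.012943: f=-2.098308 → u ← 1.012943 + 0.11·(-2.098308) = 0.782129
t=1.520000, u=0.782129: f=-1.744045 → u ← 0.782129 + 0.11·(-1.744045) = 0.590284
u(1.63) ≈ 0.5903

0.5903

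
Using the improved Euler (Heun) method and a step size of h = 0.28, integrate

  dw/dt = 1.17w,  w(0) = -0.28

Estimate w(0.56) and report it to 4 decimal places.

Heun: k1 = f(t_n, w_n); k2 = f(t_n + h, w_n + h·k1); w_{n+1} = w_n + (h/2)·(k1 + k2).
t=0.000000, w=-0.280000:
  k1 = f(0.000000, -0.280000) = -0.327600
  k2 = f(0.280000, -0.371728) = -0.434922
  w ← -0.280000 + (0.28/2)·(-0.327600 + (-0.434922)) = -0.386753
t=0.280000, w=-0.386753:
  k1 = f(0.280000, -0.386753) = -0.452501
  k2 = f(0.560000, -0.513453) = -0.600740
  w ← -0.386753 + (0.28/2)·(-0.452501 + (-0.600740)) = -0.534207
w(0.56) ≈ -0.5342

-0.5342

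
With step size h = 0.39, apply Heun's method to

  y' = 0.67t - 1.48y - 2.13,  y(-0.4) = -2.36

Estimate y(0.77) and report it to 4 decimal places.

Heun: k1 = f(t_n, y_n); k2 = f(t_n + h, y_n + h·k1); y_{n+1} = y_n + (h/2)·(k1 + k2).
t=-0.400000, y=-2.360000:
  k1 = f(-0.400000, -2.360000) = 1.094800
  k2 = f(-0.010000, -1.933028) = 0.724181
  y ← -2.360000 + (0.39/2)·(1.094800 + 0.724181) = -2.005299
t=-0.010000, y=-2.005299:
  k1 = f(-0.010000, -2.005299) = 0.831142
  k2 = f(0.380000, -1.681153) = 0.612707
  y ← -2.005299 + (0.39/2)·(0.831142 + 0.612707) = -1.723748
t=0.380000, y=-1.723748:
  k1 = f(0.380000, -1.723748) = 0.675747
  k2 = f(0.770000, -1.460207) = 0.547006
  y ← -1.723748 + (0.39/2)·(0.675747 + 0.547006) = -1.485311
y(0.77) ≈ -1.4853

-1.4853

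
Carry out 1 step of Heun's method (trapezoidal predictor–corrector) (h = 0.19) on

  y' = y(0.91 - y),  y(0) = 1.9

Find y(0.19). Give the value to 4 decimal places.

Heun: k1 = f(x_n, y_n); k2 = f(x_n + h, y_n + h·k1); y_{n+1} = y_n + (h/2)·(k1 + k2).
x=0.000000, y=1.900000:
  k1 = f(0.000000, 1.900000) = -1.881000
  k2 = f(0.190000, 1.542610) = -0.975871
  y ← 1.900000 + (0.19/2)·(-1.881000 + (-0.975871)) = 1.628597
y(0.19) ≈ 1.6286

1.6286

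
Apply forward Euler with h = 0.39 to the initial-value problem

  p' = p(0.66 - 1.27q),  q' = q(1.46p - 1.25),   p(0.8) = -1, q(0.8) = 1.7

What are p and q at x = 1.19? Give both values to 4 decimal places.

Euler on (p,q): p_{n+1} = p_n + h·p', q_{n+1} = q_n + h·q'.
0.800000: (-1.000000, 1.700000); f=(1.499000, -4.607000) → (-0.415390, -0.096730)
(p(1.19), q(1.19)) ≈ (-0.4154, -0.0967)

-0.4154, -0.0967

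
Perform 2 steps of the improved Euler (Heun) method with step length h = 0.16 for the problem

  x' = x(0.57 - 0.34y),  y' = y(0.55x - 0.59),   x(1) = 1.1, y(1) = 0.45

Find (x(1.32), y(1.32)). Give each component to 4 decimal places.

Heun on (x,y): k1 = f(s_n, state_n); k2 = f(s_n + h, state_n + h·k1); state_{n+1} = state_n + (h/2)·(k1 + k2).
1.000000: (1.100000, 0.450000)
  k1 = (0.458700, 0.006750)
  predictor → (1.173392, 0.451080)
  k2 = (0.488874, 0.024974)
  → (1.175806, 0.452538)
1.160000: (1.175806, 0.452538)
  k1 = (0.489296, 0.025656)
  predictor → (1.254093, 0.456643)
  k2 = (0.520124, 0.045551)
  → (1.256560, 0.458234)
(x(1.32), y(1.32)) ≈ (1.2566, 0.4582)

1.2566, 0.4582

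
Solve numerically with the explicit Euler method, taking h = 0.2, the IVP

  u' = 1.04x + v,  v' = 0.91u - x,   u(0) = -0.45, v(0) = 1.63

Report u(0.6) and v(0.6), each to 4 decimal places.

Euler on (u,v): u_{n+1} = u_n + h·u', v_{n+1} = v_n + h·v'.
0.000000: (-0.450000, 1.630000); f=(1.630000, -0.409500) → (-0.124000, 1.548100)
0.200000: (-0.124000, 1.548100); f=(1.756100, -0.312840) → (0.227220, 1.485532)
0.400000: (0.227220, 1.485532); f=(1.901532, -0.193230) → (0.607526, 1.446886)
(u(0.6), v(0.6)) ≈ (0.6075, 1.4469)

0.6075, 1.4469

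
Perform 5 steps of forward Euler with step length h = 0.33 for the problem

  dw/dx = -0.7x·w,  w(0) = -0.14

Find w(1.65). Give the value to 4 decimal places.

Euler: w_{n+1} = w_n + h·f(x_n, w_n).
x=0.000000, w=-0.140000: f=0.000000 → w ← -0.140000 + 0.33·0.000000 = -0.140000
x=0.330000, w=-0.140000: f=0.032340 → w ← -0.140000 + 0.33·0.032340 = -0.129328
x=0.660000, w=-0.129328: f=0.059749 → w ← -0.129328 + 0.33·0.059749 = -0.109610
x=0.990000, w=-0.109610: f=0.075960 → w ← -0.109610 + 0.33·0.075960 = -0.084544
x=1.320000, w=-0.084544: f=0.078118 → w ← -0.084544 + 0.33·0.078118 = -0.058765
w(1.65) ≈ -0.0588

-0.0588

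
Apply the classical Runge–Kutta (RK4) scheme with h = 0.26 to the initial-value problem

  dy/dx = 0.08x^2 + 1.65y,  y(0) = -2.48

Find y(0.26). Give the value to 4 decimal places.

RK4: k1 = f(x_n, y_n); k2 = f(x_n + h/2, y_n + (h/2)·k1); k3 = f(x_n + h/2, y_n + (h/2)·k2); k4 = f(x_n + h, y_n + h·k3); y_{n+1} = y_n + (h/6)·(k1 + 2k2 + 2k3 + k4).
x=0.000000, y=-2.480000:
  k1 = f(0.000000, -2.480000) = -4.092000
  k2 = f(0.130000, -3.011960) = -4.968382
  k3 = f(0.130000, -3.125890) = -5.156366
  k4 = f(0.260000, -3.820655) = -6.298673
  y ← -2.480000 + (0.26/6)·(k1 + 2k2 + 2k3 + k4) = -3.807741
y(0.26) ≈ -3.8077

-3.8077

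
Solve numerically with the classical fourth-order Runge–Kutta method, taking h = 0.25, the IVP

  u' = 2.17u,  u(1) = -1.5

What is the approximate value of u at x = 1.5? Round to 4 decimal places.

-4.4369

RK4: k1 = f(x_n, u_n); k2 = f(x_n + h/2, u_n + (h/2)·k1); k3 = f(x_n + h/2, u_n + (h/2)·k2); k4 = f(x_n + h, u_n + h·k3); u_{n+1} = u_n + (h/6)·(k1 + 2k2 + 2k3 + k4).
x=1.000000, u=-1.500000:
  k1 = f(1.000000, -1.500000) = -3.255000
  k2 = f(1.125000, -1.906875) = -4.137919
  k3 = f(1.125000, -2.017240) = -4.377410
  k4 = f(1.250000, -2.594353) = -5.629745
  u ← -1.500000 + (0.25/6)·(k1 + 2k2 + 2k3 + k4) = -2.579808
x=1.250000, u=-2.579808:
  k1 = f(1.250000, -2.579808) = -5.598184
  k2 = f(1.375000, -3.279582) = -7.116692
  k3 = f(1.375000, -3.469395) = -7.528587
  k4 = f(1.500000, -4.461955) = -9.682443
  u ← -2.579808 + (0.25/6)·(k1 + 2k2 + 2k3 + k4) = -4.436941
u(1.5) ≈ -4.4369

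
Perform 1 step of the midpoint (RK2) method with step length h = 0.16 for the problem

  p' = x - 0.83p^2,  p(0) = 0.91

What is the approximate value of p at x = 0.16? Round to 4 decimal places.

Midpoint: k1 = f(x_n, p_n); k2 = f(x_n + h/2, p_n + (h/2)·k1); p_{n+1} = p_n + h·k2.
x=0.000000, p=0.910000:
  k1 = f(0.000000, 0.910000) = -0.687323
  k2 = f(0.080000, 0.855014) = -0.526771
  p ← 0.910000 + 0.16·(-0.526771) = 0.825717
p(0.16) ≈ 0.8257

0.8257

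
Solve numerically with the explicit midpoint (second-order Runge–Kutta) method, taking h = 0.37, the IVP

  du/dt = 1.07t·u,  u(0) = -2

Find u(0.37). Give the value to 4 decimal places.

-2.1465

Midpoint: k1 = f(t_n, u_n); k2 = f(t_n + h/2, u_n + (h/2)·k1); u_{n+1} = u_n + h·k2.
t=0.000000, u=-2.000000:
  k1 = f(0.000000, -2.000000) = 0.000000
  k2 = f(0.185000, -2.000000) = -0.395900
  u ← -2.000000 + 0.37·(-0.395900) = -2.146483
u(0.37) ≈ -2.1465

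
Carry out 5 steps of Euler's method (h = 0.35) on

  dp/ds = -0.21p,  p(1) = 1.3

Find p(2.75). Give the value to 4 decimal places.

0.8875

Euler: p_{n+1} = p_n + h·f(s_n, p_n).
s=1.000000, p=1.300000: f=-0.273000 → p ← 1.300000 + 0.35·(-0.273000) = 1.204450
s=1.350000, p=1.204450: f=-0.252935 → p ← 1.204450 + 0.35·(-0.252935) = 1.115923
s=1.700000, p=1.115923: f=-0.234344 → p ← 1.115923 + 0.35·(-0.234344) = 1.033903
s=2.050000, p=1.033903: f=-0.217120 → p ← 1.033903 + 0.35·(-0.217120) = 0.957911
s=2.400000, p=0.957911: f=-0.201161 → p ← 0.957911 + 0.35·(-0.201161) = 0.887504
p(2.75) ≈ 0.8875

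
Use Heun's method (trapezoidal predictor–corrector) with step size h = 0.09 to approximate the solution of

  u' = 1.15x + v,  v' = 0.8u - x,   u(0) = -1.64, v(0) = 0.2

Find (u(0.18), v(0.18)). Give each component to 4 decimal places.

-1.6072, -0.0499

Heun on (u,v): k1 = f(x_n, state_n); k2 = f(x_n + h, state_n + h·k1); state_{n+1} = state_n + (h/2)·(k1 + k2).
0.000000: (-1.640000, 0.200000)
  k1 = (0.200000, -1.312000)
  predictor → (-1.622000, 0.081920)
  k2 = (0.185420, -1.387600)
  → (-1.622656, 0.078518)
0.090000: (-1.622656, 0.078518)
  k1 = (0.182018, -1.388125)
  predictor → (-1.606274, -0.046413)
  k2 = (0.160587, -1.465020)
  → (-1.607239, -0.049874)
(u(0.18), v(0.18)) ≈ (-1.6072, -0.0499)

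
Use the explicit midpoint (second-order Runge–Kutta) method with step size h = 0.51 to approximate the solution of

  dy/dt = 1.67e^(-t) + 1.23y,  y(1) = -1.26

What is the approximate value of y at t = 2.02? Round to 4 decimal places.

-3.3653

Midpoint: k1 = f(t_n, y_n); k2 = f(t_n + h/2, y_n + (h/2)·k1); y_{n+1} = y_n + h·k2.
t=1.000000, y=-1.260000:
  k1 = f(1.000000, -1.260000) = -0.935441
  k2 = f(1.255000, -1.498538) = -1.367125
  y ← -1.260000 + 0.51·(-1.367125) = -1.957233
t=1.510000, y=-1.957233:
  k1 = f(1.510000, -1.957233) = -2.038478
  k2 = f(1.765000, -2.477045) = -2.760884
  y ← -1.957233 + 0.51·(-2.760884) = -3.365284
y(2.02) ≈ -3.3653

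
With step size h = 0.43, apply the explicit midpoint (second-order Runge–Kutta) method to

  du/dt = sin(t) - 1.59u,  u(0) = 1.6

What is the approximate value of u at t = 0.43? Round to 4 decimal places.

Midpoint: k1 = f(t_n, u_n); k2 = f(t_n + h/2, u_n + (h/2)·k1); u_{n+1} = u_n + h·k2.
t=0.000000, u=1.600000:
  k1 = f(0.000000, 1.600000) = -2.544000
  k2 = f(0.215000, 1.053040) = -1.460986
  u ← 1.600000 + 0.43·(-1.460986) = 0.971776
u(0.43) ≈ 0.9718

0.9718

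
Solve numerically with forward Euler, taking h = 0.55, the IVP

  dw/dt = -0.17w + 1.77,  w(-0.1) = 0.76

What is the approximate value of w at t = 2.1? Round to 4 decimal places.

Euler: w_{n+1} = w_n + h·f(t_n, w_n).
t=-0.100000, w=0.760000: f=1.640800 → w ← 0.760000 + 0.55·1.640800 = 1.662440
t=0.450000, w=1.662440: f=1.487385 → w ← 1.662440 + 0.55·1.487385 = 2.480502
t=1.000000, w=2.480502: f=1.348315 → w ← 2.480502 + 0.55·1.348315 = 3.222075
t=1.550000, w=3.222075: f=1.222247 → w ← 3.222075 + 0.55·1.222247 = 3.894311
w(2.1) ≈ 3.8943

3.8943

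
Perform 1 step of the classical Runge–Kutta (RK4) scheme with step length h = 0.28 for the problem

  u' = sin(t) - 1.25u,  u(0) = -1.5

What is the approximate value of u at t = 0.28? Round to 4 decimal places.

-1.0223

RK4: k1 = f(t_n, u_n); k2 = f(t_n + h/2, u_n + (h/2)·k1); k3 = f(t_n + h/2, u_n + (h/2)·k2); k4 = f(t_n + h, u_n + h·k3); u_{n+1} = u_n + (h/6)·(k1 + 2k2 + 2k3 + k4).
t=0.000000, u=-1.500000:
  k1 = f(0.000000, -1.500000) = 1.875000
  k2 = f(0.140000, -1.237500) = 1.686418
  k3 = f(0.140000, -1.263901) = 1.719420
  k4 = f(0.280000, -1.018562) = 1.549559
  u ← -1.500000 + (0.28/6)·(k1 + 2k2 + 2k3 + k4) = -1.022309
u(0.28) ≈ -1.0223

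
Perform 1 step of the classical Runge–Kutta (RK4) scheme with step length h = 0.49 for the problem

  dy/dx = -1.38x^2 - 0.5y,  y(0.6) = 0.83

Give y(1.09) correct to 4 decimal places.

0.1992

RK4: k1 = f(x_n, y_n); k2 = f(x_n + h/2, y_n + (h/2)·k1); k3 = f(x_n + h/2, y_n + (h/2)·k2); k4 = f(x_n + h, y_n + h·k3); y_{n+1} = y_n + (h/6)·(k1 + 2k2 + 2k3 + k4).
x=0.600000, y=0.830000:
  k1 = f(0.600000, 0.830000) = -0.911800
  k2 = f(0.845000, 0.606609) = -1.288659
  k3 = f(0.845000, 0.514279) = -1.242494
  k4 = f(1.090000, 0.221178) = -1.750167
  y ← 0.830000 + (0.49/6)·(k1 + 2k2 + 2k3 + k4) = 0.199184
y(1.09) ≈ 0.1992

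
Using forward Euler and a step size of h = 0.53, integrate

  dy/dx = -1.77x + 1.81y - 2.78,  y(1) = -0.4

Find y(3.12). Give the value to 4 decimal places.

-45.7750

Euler: y_{n+1} = y_n + h·f(x_n, y_n).
x=1.000000, y=-0.400000: f=-5.274000 → y ← -0.400000 + 0.53·(-5.274000) = -3.195220
x=1.530000, y=-3.195220: f=-11.271448 → y ← -3.195220 + 0.53·(-11.271448) = -9.169088
x=2.060000, y=-9.169088: f=-23.022248 → y ← -9.169088 + 0.53·(-23.022248) = -21.370879
x=2.590000, y=-21.370879: f=-46.045591 → y ← -21.370879 + 0.53·(-46.045591) = -45.775043
y(3.12) ≈ -45.7750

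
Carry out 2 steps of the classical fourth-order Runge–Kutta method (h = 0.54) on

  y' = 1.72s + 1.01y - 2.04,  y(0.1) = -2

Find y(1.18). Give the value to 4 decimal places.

-8.1122

RK4: k1 = f(s_n, y_n); k2 = f(s_n + h/2, y_n + (h/2)·k1); k3 = f(s_n + h/2, y_n + (h/2)·k2); k4 = f(s_n + h, y_n + h·k3); y_{n+1} = y_n + (h/6)·(k1 + 2k2 + 2k3 + k4).
s=0.100000, y=-2.000000:
  k1 = f(0.100000, -2.000000) = -3.888000
  k2 = f(0.370000, -3.049760) = -4.483858
  k3 = f(0.370000, -3.210642) = -4.646348
  k4 = f(0.640000, -4.509028) = -5.493318
  y ← -2.000000 + (0.54/6)·(k1 + 2k2 + 2k3 + k4) = -4.487756
s=0.640000, y=-4.487756:
  k1 = f(0.640000, -4.487756) = -5.471833
  k2 = f(0.910000, -5.965151) = -6.499602
  k3 = f(0.910000, -6.242648) = -6.779875
  k4 = f(1.180000, -8.148888) = -8.240777
  y ← -4.487756 + (0.54/6)·(k1 + 2k2 + 2k3 + k4) = -8.112196
y(1.18) ≈ -8.1122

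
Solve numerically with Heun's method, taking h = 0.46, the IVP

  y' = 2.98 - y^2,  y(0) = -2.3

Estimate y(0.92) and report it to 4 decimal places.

Heun: k1 = f(x_n, y_n); k2 = f(x_n + h, y_n + h·k1); y_{n+1} = y_n + (h/2)·(k1 + k2).
x=0.000000, y=-2.300000:
  k1 = f(0.000000, -2.300000) = -2.310000
  k2 = f(0.460000, -3.362600) = -8.327079
  y ← -2.300000 + (0.46/2)·(-2.310000 + (-8.327079)) = -4.746528
x=0.460000, y=-4.746528:
  k1 = f(0.460000, -4.746528) = -19.549529
  k2 = f(0.920000, -13.739312) = -185.788681
  y ← -4.746528 + (0.46/2)·(-19.549529 + (-185.788681)) = -51.974316
y(0.92) ≈ -51.9743

-51.9743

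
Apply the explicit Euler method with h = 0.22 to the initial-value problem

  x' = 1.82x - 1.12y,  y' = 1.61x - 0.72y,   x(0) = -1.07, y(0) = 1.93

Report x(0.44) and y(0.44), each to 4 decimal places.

Euler on (x,y): x_{n+1} = x_n + h·x', y_{n+1} = y_n + h·y'.
0.000000: (-1.070000, 1.930000); f=(-4.109000, -3.112300) → (-1.973980, 1.245294)
0.220000: (-1.973980, 1.245294); f=(-4.987373, -4.074719) → (-3.071202, 0.348856)
(x(0.44), y(0.44)) ≈ (-3.0712, 0.3489)

-3.0712, 0.3489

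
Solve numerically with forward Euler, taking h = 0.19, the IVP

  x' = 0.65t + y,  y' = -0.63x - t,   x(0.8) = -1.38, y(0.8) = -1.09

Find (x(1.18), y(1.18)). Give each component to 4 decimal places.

Euler on (x,y): x_{n+1} = x_n + h·x', y_{n+1} = y_n + h·y'.
0.800000: (-1.380000, -1.090000); f=(-0.570000, 0.069400) → (-1.488300, -1.076814)
0.990000: (-1.488300, -1.076814); f=(-0.433314, -0.052371) → (-1.570630, -1.086764)
(x(1.18), y(1.18)) ≈ (-1.5706, -1.0868)

-1.5706, -1.0868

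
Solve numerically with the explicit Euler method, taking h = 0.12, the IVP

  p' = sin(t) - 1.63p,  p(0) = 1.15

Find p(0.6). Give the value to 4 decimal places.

Euler: p_{n+1} = p_n + h·f(t_n, p_n).
t=0.000000, p=1.150000: f=-1.874500 → p ← 1.150000 + 0.12·(-1.874500) = 0.925060
t=0.120000, p=0.925060: f=-1.388136 → p ← 0.925060 + 0.12·(-1.388136) = 0.758484
t=0.240000, p=0.758484: f=-0.998626 → p ← 0.758484 + 0.12·(-0.998626) = 0.638649
t=0.360000, p=0.638649: f=-0.688723 → p ← 0.638649 + 0.12·(-0.688723) = 0.556002
t=0.480000, p=0.556002: f=-0.444504 → p ← 0.556002 + 0.12·(-0.444504) = 0.502661
p(0.6) ≈ 0.5027

0.5027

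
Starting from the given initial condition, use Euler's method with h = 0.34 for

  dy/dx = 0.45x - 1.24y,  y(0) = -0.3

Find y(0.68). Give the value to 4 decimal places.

Euler: y_{n+1} = y_n + h·f(x_n, y_n).
x=0.000000, y=-0.300000: f=0.372000 → y ← -0.300000 + 0.34·0.372000 = -0.173520
x=0.340000, y=-0.173520: f=0.368165 → y ← -0.173520 + 0.34·0.368165 = -0.048344
y(0.68) ≈ -0.0483

-0.0483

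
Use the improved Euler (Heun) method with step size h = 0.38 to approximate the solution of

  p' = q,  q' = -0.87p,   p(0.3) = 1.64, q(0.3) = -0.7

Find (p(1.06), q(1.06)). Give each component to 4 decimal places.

Heun on (p,q): k1 = f(x_n, state_n); k2 = f(x_n + h, state_n + h·k1); state_{n+1} = state_n + (h/2)·(k1 + k2).
0.300000: (1.640000, -0.700000)
  k1 = (-0.700000, -1.426800)
  predictor → (1.374000, -1.242184)
  k2 = (-1.242184, -1.195380)
  → (1.270985, -1.198214)
0.680000: (1.270985, -1.198214)
  k1 = (-1.198214, -1.105757)
  predictor → (0.815664, -1.618402)
  k2 = (-1.618402, -0.709627)
  → (0.735828, -1.543137)
(p(1.06), q(1.06)) ≈ (0.7358, -1.5431)

0.7358, -1.5431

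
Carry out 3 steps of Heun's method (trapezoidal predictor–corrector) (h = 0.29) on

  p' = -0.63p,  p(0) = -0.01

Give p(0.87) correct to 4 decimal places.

-0.0058

Heun: k1 = f(s_n, p_n); k2 = f(s_n + h, p_n + h·k1); p_{n+1} = p_n + (h/2)·(k1 + k2).
s=0.000000, p=-0.010000:
  k1 = f(0.000000, -0.010000) = 0.006300
  k2 = f(0.290000, -0.008173) = 0.005149
  p ← -0.010000 + (0.29/2)·(0.006300 + 0.005149) = -0.008340
s=0.290000, p=-0.008340:
  k1 = f(0.290000, -0.008340) = 0.005254
  k2 = f(0.580000, -0.006816) = 0.004294
  p ← -0.008340 + (0.29/2)·(0.005254 + 0.004294) = -0.006955
s=0.580000, p=-0.006955:
  k1 = f(0.580000, -0.006955) = 0.004382
  k2 = f(0.870000, -0.005685) = 0.003581
  p ← -0.006955 + (0.29/2)·(0.004382 + 0.003581) = -0.005801
p(0.87) ≈ -0.0058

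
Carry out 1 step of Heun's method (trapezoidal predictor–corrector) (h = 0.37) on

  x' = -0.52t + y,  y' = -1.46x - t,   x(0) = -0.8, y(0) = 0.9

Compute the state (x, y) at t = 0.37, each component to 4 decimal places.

Heun on (x,y): k1 = f(t_n, state_n); k2 = f(t_n + h, state_n + h·k1); state_{n+1} = state_n + (h/2)·(k1 + k2).
0.000000: (-0.800000, 0.900000)
  k1 = (0.900000, 1.168000)
  predictor → (-0.467000, 1.332160)
  k2 = (1.139760, 0.311820)
  → (-0.422644, 1.173767)
(x(0.37), y(0.37)) ≈ (-0.4226, 1.1738)

-0.4226, 1.1738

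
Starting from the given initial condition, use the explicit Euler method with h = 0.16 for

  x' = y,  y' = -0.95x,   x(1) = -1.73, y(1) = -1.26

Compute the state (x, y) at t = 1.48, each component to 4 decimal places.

-2.2037, -0.3856

Euler on (x,y): x_{n+1} = x_n + h·x', y_{n+1} = y_n + h·y'.
1.000000: (-1.730000, -1.260000); f=(-1.260000, 1.643500) → (-1.931600, -0.997040)
1.160000: (-1.931600, -0.997040); f=(-0.997040, 1.835020) → (-2.091126, -0.703437)
1.320000: (-2.091126, -0.703437); f=(-0.703437, 1.986570) → (-2.203676, -0.385586)
(x(1.48), y(1.48)) ≈ (-2.2037, -0.3856)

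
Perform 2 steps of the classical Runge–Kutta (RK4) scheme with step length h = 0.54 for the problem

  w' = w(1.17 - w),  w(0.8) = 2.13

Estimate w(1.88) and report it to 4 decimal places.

RK4: k1 = f(t_n, w_n); k2 = f(t_n + h/2, w_n + (h/2)·k1); k3 = f(t_n + h/2, w_n + (h/2)·k2); k4 = f(t_n + h, w_n + h·k3); w_{n+1} = w_n + (h/6)·(k1 + 2k2 + 2k3 + k4).
t=0.800000, w=2.130000:
  k1 = f(0.800000, 2.130000) = -2.044800
  k2 = f(1.070000, 1.577904) = -0.643633
  k3 = f(1.070000, 1.956219) = -1.538017
  k4 = f(1.340000, 1.299471) = -0.168244
  w ← 2.130000 + (0.54/6)·(k1 + 2k2 + 2k3 + k4) = 1.538129
t=1.340000, w=1.538129:
  k1 = f(1.340000, 1.538129) = -0.566230
  k2 = f(1.610000, 1.385247) = -0.298170
  k3 = f(1.610000, 1.457623) = -0.419246
  k4 = f(1.880000, 1.311736) = -0.185920
  w ← 1.538129 + (0.54/6)·(k1 + 2k2 + 2k3 + k4) = 1.341301
w(1.88) ≈ 1.3413

1.3413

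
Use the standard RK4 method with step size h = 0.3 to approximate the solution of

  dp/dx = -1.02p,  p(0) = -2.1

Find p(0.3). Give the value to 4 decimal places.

-1.5465

RK4: k1 = f(x_n, p_n); k2 = f(x_n + h/2, p_n + (h/2)·k1); k3 = f(x_n + h/2, p_n + (h/2)·k2); k4 = f(x_n + h, p_n + h·k3); p_{n+1} = p_n + (h/6)·(k1 + 2k2 + 2k3 + k4).
x=0.000000, p=-2.100000:
  k1 = f(0.000000, -2.100000) = 2.142000
  k2 = f(0.150000, -1.778700) = 1.814274
  k3 = f(0.150000, -1.827859) = 1.864416
  k4 = f(0.300000, -1.540675) = 1.571489
  p ← -2.100000 + (0.3/6)·(k1 + 2k2 + 2k3 + k4) = -1.546457
p(0.3) ≈ -1.5465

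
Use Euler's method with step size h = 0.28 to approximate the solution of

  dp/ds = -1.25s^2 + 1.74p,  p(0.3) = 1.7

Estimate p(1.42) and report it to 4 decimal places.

Euler: p_{n+1} = p_n + h·f(s_n, p_n).
s=0.300000, p=1.700000: f=2.845500 → p ← 1.700000 + 0.28·2.845500 = 2.496740
s=0.580000, p=2.496740: f=3.923828 → p ← 2.496740 + 0.28·3.923828 = 3.595412
s=0.860000, p=3.595412: f=5.331516 → p ← 3.595412 + 0.28·5.331516 = 5.088236
s=1.140000, p=5.088236: f=7.229031 → p ← 5.088236 + 0.28·7.229031 = 7.112365
p(1.42) ≈ 7.1124

7.1124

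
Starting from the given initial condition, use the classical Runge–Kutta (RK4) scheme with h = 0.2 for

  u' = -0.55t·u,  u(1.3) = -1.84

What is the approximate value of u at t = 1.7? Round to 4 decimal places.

RK4: k1 = f(t_n, u_n); k2 = f(t_n + h/2, u_n + (h/2)·k1); k3 = f(t_n + h/2, u_n + (h/2)·k2); k4 = f(t_n + h, u_n + h·k3); u_{n+1} = u_n + (h/6)·(k1 + 2k2 + 2k3 + k4).
t=1.300000, u=-1.840000:
  k1 = f(1.300000, -1.840000) = 1.315600
  k2 = f(1.400000, -1.708440) = 1.315499
  k3 = f(1.400000, -1.708450) = 1.315507
  k4 = f(1.500000, -1.576899) = 1.300941
  u ← -1.840000 + (0.2/6)·(k1 + 2k2 + 2k3 + k4) = -1.577382
t=1.500000, u=-1.577382:
  k1 = f(1.500000, -1.577382) = 1.301340
  k2 = f(1.600000, -1.447248) = 1.273578
  k3 = f(1.600000, -1.450024) = 1.276021
  k4 = f(1.700000, -1.322177) = 1.236236
  u ← -1.577382 + (0.2/6)·(k1 + 2k2 + 2k3 + k4) = -1.322822
u(1.7) ≈ -1.3228

-1.3228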